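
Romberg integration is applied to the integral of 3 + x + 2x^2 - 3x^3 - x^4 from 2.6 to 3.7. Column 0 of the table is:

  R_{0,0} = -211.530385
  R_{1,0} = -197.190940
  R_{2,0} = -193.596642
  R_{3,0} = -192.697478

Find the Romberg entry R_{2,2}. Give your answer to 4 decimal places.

-192.3977

Richardson extrapolation on the trapezoidal column (denominator 4−1=3):
R_{1,1} = -197.190940 + (-197.190940 − (-211.530385))/3 = -192.411125
R_{2,1} = (4·(-193.596642) − (-197.190940)) / 3 = -192.398543
R_{2,2} = -192.398543 + (-192.398543 − (-192.411125))/15 = -192.397704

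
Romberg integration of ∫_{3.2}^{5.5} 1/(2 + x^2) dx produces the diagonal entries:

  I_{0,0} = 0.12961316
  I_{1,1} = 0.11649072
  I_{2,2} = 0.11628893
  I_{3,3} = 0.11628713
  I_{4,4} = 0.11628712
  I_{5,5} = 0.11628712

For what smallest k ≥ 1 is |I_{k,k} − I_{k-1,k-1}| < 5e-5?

k = 3

|I_{1,1} − I_{0,0}| = 0.01312244 ≥ 5e-5
|I_{2,2} − I_{1,1}| = 0.00020179 ≥ 5e-5
|I_{3,3} − I_{2,2}| = 0.00000180 < 5e-5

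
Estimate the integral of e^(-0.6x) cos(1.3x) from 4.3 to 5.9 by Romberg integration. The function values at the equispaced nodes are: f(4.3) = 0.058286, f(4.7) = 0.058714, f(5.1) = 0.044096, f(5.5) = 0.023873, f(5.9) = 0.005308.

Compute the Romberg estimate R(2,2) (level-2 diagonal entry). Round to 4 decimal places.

R(0,0) (trapezoid, 1 panel, h=1.6000): 0.050875
R(1,0) (trapezoid, 2 panels, h=0.8000): 0.060714
R(2,0) (trapezoid, 4 panels, h=0.4000): 0.063392
R(1,1) = 0.060714 + (0.060714 − 0.050875)/3 = 0.063994
R(2,1) = 0.063392 + (0.063392 − 0.060714)/3 = 0.064285
R(2,2) = 0.064285 + (0.064285 − 0.063994)/15 = 0.064304

0.0643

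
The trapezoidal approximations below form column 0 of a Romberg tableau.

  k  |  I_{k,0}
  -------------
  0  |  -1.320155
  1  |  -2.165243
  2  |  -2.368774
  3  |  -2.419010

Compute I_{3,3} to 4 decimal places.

Richardson extrapolation on the trapezoidal column (denominator 4−1=3):
I_{1,1} = -2.165243 + (-2.165243 − (-1.320155))/3 = -2.446939
I_{2,1} = -2.368774 + (-2.368774 − (-2.165243))/3 = -2.436618
I_{3,1} = (4·(-2.419010) − (-2.368774)) / 3 = -2.435755
I_{2,2} = -2.436618 + (-2.436618 − (-2.446939))/15 = -2.435930
I_{3,2} = (16·(-2.435755) − (-2.436618)) / 15 = -2.435697
I_{3,3} = -2.435697 + (-2.435697 − (-2.435930))/63 = -2.435693

-2.4357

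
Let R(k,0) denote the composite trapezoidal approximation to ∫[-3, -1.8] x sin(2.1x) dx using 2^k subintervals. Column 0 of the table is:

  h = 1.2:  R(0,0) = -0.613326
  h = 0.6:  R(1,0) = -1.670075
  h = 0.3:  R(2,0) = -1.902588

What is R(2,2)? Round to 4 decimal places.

-1.9773

R(1,1) = (4·(-1.670075) − (-0.613326)) / 3 = -2.022325
R(2,1) = -1.902588 + (-1.902588 − (-1.670075))/3 = -1.980092
R(2,2) = -1.980092 + (-1.980092 − (-2.022325))/15 = -1.977276
(Column j=1 coincides with Simpson's rule on the same nodes.)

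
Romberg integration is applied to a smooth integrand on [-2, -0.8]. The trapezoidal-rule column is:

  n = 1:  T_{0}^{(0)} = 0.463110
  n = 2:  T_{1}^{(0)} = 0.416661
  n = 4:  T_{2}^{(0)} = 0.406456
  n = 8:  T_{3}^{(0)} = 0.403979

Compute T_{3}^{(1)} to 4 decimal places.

Richardson extrapolation on the trapezoidal column (denominator 4−1=3):
T_{3}^{(1)} = 0.403979 + (0.403979 − 0.406456)/3 = 0.403153
(Column j=1 coincides with Simpson's rule on the same nodes.)

0.4032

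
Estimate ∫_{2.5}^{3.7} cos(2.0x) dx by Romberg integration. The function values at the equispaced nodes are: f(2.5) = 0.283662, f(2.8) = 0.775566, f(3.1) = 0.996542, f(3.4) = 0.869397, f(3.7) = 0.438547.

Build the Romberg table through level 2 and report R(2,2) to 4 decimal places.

0.9287

R(0,0) (trapezoid, 1 panel, h=1.2000): 0.433325
R(1,0) (trapezoid, 2 panels, h=0.6000): 0.814588
R(2,0) (trapezoid, 4 panels, h=0.3000): 0.900783
R(1,1) = 0.814588 + (0.814588 − 0.433325)/3 = 0.941676
R(2,1) = 0.900783 + (0.900783 − 0.814588)/3 = 0.929515
R(2,2) = 0.929515 + (0.929515 − 0.941676)/15 = 0.928704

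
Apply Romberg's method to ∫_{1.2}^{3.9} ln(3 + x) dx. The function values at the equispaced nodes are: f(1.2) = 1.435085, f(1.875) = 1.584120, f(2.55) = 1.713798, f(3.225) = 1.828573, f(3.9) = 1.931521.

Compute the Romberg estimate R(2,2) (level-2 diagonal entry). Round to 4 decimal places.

R(0,0) (trapezoid, 1 panel, h=2.7000): 4.544918
R(1,0) (trapezoid, 2 panels, h=1.3500): 4.586086
R(2,0) (trapezoid, 4 panels, h=0.6750): 4.596611
R(1,1) = 4.586086 + (4.586086 − 4.544918)/3 = 4.599809
R(2,1) = 4.596611 + (4.596611 − 4.586086)/3 = 4.600119
R(2,2) = 4.600119 + (4.600119 − 4.599809)/15 = 4.600140

4.6001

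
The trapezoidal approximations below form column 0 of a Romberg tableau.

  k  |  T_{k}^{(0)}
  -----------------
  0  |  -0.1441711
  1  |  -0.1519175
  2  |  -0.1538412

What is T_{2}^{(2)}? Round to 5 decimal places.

-0.15448

Richardson extrapolation on the trapezoidal column (denominator 4−1=3):
T_{1}^{(1)} = (4·(-0.1519175) − (-0.1441711)) / 3 = -0.1544996
T_{2}^{(1)} = -0.1538412 + (-0.1538412 − (-0.1519175))/3 = -0.1544824
T_{2}^{(2)} = (16·(-0.1544824) − (-0.1544996)) / 15 = -0.1544813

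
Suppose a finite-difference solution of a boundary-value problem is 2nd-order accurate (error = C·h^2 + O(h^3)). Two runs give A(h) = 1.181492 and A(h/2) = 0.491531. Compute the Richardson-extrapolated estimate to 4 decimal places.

0.2615

Extrapolated value = (4·A(h/2) − A(h)) / (4 − 1)
= (4·0.491531 − 1.181492) / 3
= 0.784632 / 3 = 0.261544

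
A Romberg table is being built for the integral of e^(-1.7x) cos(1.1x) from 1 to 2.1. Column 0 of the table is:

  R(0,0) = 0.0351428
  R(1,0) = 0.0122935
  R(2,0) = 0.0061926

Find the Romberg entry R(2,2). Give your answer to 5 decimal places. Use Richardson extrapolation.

Richardson extrapolation on the trapezoidal column (denominator 4−1=3):
R(1,1) = (4·0.0122935 − 0.0351428) / 3 = 0.0046771
R(2,1) = 0.0061926 + (0.0061926 − 0.0122935)/3 = 0.0041590
R(2,2) = (16·0.0041590 − 0.0046771) / 15 = 0.0041245
(Column j=1 coincides with Simpson's rule on the same nodes.)

0.00412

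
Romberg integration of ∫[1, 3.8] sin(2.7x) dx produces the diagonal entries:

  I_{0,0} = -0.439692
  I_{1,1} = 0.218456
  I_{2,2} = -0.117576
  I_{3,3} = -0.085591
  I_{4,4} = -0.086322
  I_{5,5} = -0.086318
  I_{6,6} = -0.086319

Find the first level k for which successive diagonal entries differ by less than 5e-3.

k = 4

|I_{1,1} − I_{0,0}| = 0.658148 ≥ 5e-3
|I_{2,2} − I_{1,1}| = 0.336032 ≥ 5e-3
|I_{3,3} − I_{2,2}| = 0.031985 ≥ 5e-3
|I_{4,4} − I_{3,3}| = 0.000731 < 5e-3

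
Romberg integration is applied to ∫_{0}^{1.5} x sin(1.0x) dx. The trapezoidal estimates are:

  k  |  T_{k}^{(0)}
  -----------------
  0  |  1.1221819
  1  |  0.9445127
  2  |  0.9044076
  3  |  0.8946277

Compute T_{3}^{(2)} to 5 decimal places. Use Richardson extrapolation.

0.89139

T_{2}^{(1)} = 0.9044076 + (0.9044076 − 0.9445127)/3 = 0.8910392
T_{3}^{(1)} = 0.8946277 + (0.8946277 − 0.9044076)/3 = 0.8913677
T_{3}^{(2)} = (16·0.8913677 − 0.8910392) / 15 = 0.8913896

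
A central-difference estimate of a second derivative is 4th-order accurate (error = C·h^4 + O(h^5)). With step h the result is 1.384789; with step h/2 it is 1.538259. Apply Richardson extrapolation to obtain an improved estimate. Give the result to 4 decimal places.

The leading error scales as h^4; refining by a factor of 2 reduces it by 2^4 = 16.
Extrapolated value = (16·A(h/2) − A(h)) / (16 − 1)
= (16·1.538259 − 1.384789) / 15
= 23.227355 / 15 = 1.548490

1.5485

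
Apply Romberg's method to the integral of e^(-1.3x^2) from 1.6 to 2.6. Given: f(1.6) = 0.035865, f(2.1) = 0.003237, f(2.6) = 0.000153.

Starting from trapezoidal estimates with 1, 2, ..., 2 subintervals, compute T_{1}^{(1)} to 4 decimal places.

T_{0}^{(0)} (trapezoid, 1 panel, h=1.0000): 0.018009
T_{1}^{(0)} (trapezoid, 2 panels, h=0.5000): 0.010623
T_{1}^{(1)} = 0.010623 + (0.010623 − 0.018009)/3 = 0.008161

0.0082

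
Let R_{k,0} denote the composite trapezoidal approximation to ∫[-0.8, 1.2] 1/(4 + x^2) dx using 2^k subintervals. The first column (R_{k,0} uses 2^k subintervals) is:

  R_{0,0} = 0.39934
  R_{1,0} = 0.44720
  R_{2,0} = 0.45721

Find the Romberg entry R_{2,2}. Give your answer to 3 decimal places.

0.460

Richardson extrapolation on the trapezoidal column (denominator 4−1=3):
R_{1,1} = (4·0.44720 − 0.39934) / 3 = 0.46315
R_{2,1} = (4·0.45721 − 0.44720) / 3 = 0.46055
R_{2,2} = (16·0.46055 − 0.46315) / 15 = 0.46038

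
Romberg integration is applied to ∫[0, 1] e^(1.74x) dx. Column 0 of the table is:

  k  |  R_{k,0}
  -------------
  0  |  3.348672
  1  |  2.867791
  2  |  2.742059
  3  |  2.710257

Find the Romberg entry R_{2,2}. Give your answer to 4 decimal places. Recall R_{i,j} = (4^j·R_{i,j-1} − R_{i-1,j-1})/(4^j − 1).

2.6997

R_{1,1} = 2.867791 + (2.867791 − 3.348672)/3 = 2.707497
R_{2,1} = 2.742059 + (2.742059 − 2.867791)/3 = 2.700148
R_{2,2} = 2.700148 + (2.700148 − 2.707497)/15 = 2.699658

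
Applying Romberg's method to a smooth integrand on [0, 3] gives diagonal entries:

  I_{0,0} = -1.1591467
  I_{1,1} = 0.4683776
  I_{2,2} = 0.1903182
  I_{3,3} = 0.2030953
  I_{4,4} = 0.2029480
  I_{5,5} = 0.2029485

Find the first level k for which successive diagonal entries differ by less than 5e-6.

|I_{1,1} − I_{0,0}| = 1.6275243 ≥ 5e-6
|I_{2,2} − I_{1,1}| = 0.2780594 ≥ 5e-6
|I_{3,3} − I_{2,2}| = 0.0127771 ≥ 5e-6
|I_{4,4} − I_{3,3}| = 0.0001473 ≥ 5e-6
|I_{5,5} − I_{4,4}| = 0.0000005 < 5e-6

k = 5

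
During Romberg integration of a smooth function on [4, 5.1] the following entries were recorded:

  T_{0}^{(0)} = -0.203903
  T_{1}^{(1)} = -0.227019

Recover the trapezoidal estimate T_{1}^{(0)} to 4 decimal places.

From T_{1}^{(1)} = (4·T_{1}^{(0)} − T_{0}^{(0)})/3, solve for T_{1}^{(0)}:
4·T_{1}^{(0)} = 3·(-0.227019) + (-0.203903) = -0.884960
T_{1}^{(0)} = -0.221240

-0.2212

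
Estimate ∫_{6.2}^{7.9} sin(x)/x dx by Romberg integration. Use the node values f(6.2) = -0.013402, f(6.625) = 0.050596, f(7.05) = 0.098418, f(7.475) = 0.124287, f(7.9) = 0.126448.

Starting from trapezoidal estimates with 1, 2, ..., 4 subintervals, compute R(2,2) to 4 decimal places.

0.1430

R(0,0) (trapezoid, 1 panel, h=1.7000): 0.096089
R(1,0) (trapezoid, 2 panels, h=0.8500): 0.131700
R(2,0) (trapezoid, 4 panels, h=0.4250): 0.140175
R(1,1) = 0.131700 + (0.131700 − 0.096089)/3 = 0.143570
R(2,1) = 0.140175 + (0.140175 − 0.131700)/3 = 0.143000
R(2,2) = 0.143000 + (0.143000 − 0.143570)/15 = 0.142962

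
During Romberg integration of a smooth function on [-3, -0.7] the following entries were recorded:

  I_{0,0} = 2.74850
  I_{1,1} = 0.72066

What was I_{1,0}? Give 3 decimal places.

1.228

From I_{1,1} = (4·I_{1,0} − I_{0,0})/3, solve for I_{1,0}:
4·I_{1,0} = 3·0.72066 + 2.74850 = 4.91048
I_{1,0} = 1.22762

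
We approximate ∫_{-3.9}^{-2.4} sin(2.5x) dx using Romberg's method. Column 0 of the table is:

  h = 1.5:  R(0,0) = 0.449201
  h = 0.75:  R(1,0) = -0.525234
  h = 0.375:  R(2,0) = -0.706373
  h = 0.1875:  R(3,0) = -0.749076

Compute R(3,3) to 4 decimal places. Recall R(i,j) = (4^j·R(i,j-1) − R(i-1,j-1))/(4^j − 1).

-0.7631

R(1,1) = -0.525234 + (-0.525234 − 0.449201)/3 = -0.850046
R(2,1) = -0.706373 + (-0.706373 − (-0.525234))/3 = -0.766753
R(3,1) = (4·(-0.749076) − (-0.706373)) / 3 = -0.763310
R(2,2) = -0.766753 + (-0.766753 − (-0.850046))/15 = -0.761200
R(3,2) = (16·(-0.763310) − (-0.766753)) / 15 = -0.763080
R(3,3) = (64·(-0.763080) − (-0.761200)) / 63 = -0.763110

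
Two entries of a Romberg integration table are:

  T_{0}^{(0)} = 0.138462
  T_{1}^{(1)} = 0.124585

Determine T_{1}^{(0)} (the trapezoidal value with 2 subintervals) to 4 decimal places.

From T_{1}^{(1)} = (4·T_{1}^{(0)} − T_{0}^{(0)})/3, solve for T_{1}^{(0)}:
4·T_{1}^{(0)} = 3·0.124585 + 0.138462 = 0.512217
T_{1}^{(0)} = 0.128054

0.1281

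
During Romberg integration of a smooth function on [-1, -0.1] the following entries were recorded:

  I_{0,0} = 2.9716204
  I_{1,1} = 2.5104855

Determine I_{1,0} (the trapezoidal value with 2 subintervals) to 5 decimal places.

From I_{1,1} = (4·I_{1,0} − I_{0,0})/3, solve for I_{1,0}:
4·I_{1,0} = 3·2.5104855 + 2.9716204 = 10.5030769
I_{1,0} = 2.6257692

2.62577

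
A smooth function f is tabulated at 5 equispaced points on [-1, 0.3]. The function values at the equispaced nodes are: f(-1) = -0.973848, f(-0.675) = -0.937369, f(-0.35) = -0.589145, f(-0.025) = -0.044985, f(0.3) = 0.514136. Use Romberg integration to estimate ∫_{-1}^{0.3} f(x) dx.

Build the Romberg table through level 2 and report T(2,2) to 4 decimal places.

T(0,0) (trapezoid, 1 panel, h=1.3000): -0.298813
T(1,0) (trapezoid, 2 panels, h=0.6500): -0.532351
T(2,0) (trapezoid, 4 panels, h=0.3250): -0.585440
T(1,1) = -0.532351 + (-0.532351 − (-0.298813))/3 = -0.610197
T(2,1) = -0.585440 + (-0.585440 − (-0.532351))/3 = -0.603136
T(2,2) = -0.603136 + (-0.603136 − (-0.610197))/15 = -0.602665

-0.6027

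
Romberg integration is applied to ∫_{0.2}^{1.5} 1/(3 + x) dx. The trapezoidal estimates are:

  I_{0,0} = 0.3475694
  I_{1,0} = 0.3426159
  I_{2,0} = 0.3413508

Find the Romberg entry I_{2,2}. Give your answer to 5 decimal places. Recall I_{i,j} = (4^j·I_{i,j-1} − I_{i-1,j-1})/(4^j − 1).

Richardson extrapolation on the trapezoidal column (denominator 4−1=3):
I_{1,1} = 0.3426159 + (0.3426159 − 0.3475694)/3 = 0.3409647
I_{2,1} = 0.3413508 + (0.3413508 − 0.3426159)/3 = 0.3409291
I_{2,2} = (16·0.3409291 − 0.3409647) / 15 = 0.3409267
(Column j=1 coincides with Simpson's rule on the same nodes.)

0.34093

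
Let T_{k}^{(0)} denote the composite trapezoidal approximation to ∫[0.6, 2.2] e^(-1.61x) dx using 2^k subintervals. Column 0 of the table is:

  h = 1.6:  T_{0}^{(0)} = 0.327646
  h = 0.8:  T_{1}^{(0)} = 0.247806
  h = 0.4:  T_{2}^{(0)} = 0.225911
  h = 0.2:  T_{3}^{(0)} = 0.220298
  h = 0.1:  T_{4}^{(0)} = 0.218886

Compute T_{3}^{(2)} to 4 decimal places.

T_{2}^{(1)} = (4·0.225911 − 0.247806) / 3 = 0.218613
T_{3}^{(1)} = (4·0.220298 − 0.225911) / 3 = 0.218427
T_{3}^{(2)} = (16·0.218427 − 0.218613) / 15 = 0.218415
(Column j=1 coincides with Simpson's rule on the same nodes.)

0.2184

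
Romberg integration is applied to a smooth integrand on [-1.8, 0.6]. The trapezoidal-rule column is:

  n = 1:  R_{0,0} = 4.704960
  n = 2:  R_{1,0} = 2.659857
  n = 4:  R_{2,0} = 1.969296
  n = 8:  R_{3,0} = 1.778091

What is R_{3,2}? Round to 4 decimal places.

1.7127

Richardson extrapolation on the trapezoidal column (denominator 4−1=3):
R_{2,1} = (4·1.969296 − 2.659857) / 3 = 1.739109
R_{3,1} = 1.778091 + (1.778091 − 1.969296)/3 = 1.714356
R_{3,2} = (16·1.714356 − 1.739109) / 15 = 1.712706
(Column j=1 coincides with Simpson's rule on the same nodes.)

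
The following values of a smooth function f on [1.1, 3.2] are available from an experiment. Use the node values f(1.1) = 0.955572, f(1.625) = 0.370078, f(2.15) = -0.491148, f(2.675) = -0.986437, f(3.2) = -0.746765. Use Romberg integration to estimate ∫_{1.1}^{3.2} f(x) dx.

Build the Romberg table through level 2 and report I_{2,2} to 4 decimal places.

I_{0,0} (trapezoid, 1 panel, h=2.1000): 0.219247
I_{1,0} (trapezoid, 2 panels, h=1.0500): -0.406082
I_{2,0} (trapezoid, 4 panels, h=0.5250): -0.526629
I_{1,1} = -0.406082 + (-0.406082 − 0.219247)/3 = -0.614525
I_{2,1} = -0.526629 + (-0.526629 − (-0.406082))/3 = -0.566811
I_{2,2} = -0.566811 + (-0.566811 − (-0.614525))/15 = -0.563630

-0.5636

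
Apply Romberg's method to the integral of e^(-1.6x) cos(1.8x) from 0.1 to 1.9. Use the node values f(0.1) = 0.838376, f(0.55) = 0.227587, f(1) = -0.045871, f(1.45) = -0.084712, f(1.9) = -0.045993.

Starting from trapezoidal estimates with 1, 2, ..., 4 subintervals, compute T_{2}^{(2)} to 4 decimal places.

0.1914

T_{0}^{(0)} (trapezoid, 1 panel, h=1.8000): 0.713145
T_{1}^{(0)} (trapezoid, 2 panels, h=0.9000): 0.315288
T_{2}^{(0)} (trapezoid, 4 panels, h=0.4500): 0.221938
T_{1}^{(1)} = 0.315288 + (0.315288 − 0.713145)/3 = 0.182669
T_{2}^{(1)} = 0.221938 + (0.221938 − 0.315288)/3 = 0.190821
T_{2}^{(2)} = 0.190821 + (0.190821 − 0.182669)/15 = 0.191364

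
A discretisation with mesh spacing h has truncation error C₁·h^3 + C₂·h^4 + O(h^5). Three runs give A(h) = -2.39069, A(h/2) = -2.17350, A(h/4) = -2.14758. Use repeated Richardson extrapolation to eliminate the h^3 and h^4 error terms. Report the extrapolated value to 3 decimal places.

First eliminate the h^3 term (factor 2^3 = 8):
  B₁ = (8·(-2.17350) − (-2.39069))/7 = -2.14247
  B₂ = (8·(-2.14758) − (-2.17350))/7 = -2.14388
Then eliminate the h^4 term (factor 2^4 = 16):
  (16·(-2.14388) − (-2.14247))/15 = -2.14397

-2.144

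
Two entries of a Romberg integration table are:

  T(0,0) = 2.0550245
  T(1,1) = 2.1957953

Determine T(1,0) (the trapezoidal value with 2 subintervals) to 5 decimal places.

2.16060

From T(1,1) = (4·T(1,0) − T(0,0))/3, solve for T(1,0):
4·T(1,0) = 3·2.1957953 + 2.0550245 = 8.6424104
T(1,0) = 2.1606026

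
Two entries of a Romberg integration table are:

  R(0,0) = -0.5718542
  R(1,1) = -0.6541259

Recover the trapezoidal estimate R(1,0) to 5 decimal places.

-0.63356

From R(1,1) = (4·R(1,0) − R(0,0))/3, solve for R(1,0):
4·R(1,0) = 3·(-0.6541259) + (-0.5718542) = -2.5342319
R(1,0) = -0.6335580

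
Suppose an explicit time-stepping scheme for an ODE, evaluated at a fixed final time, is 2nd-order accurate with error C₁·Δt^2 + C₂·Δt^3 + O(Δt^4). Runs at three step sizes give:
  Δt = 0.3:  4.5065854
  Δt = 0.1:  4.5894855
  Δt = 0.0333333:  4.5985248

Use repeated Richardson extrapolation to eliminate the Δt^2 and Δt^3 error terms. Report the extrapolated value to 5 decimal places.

4.59965

First eliminate the Δt^2 term (factor 3^2 = 9):
  B₁ = (9·4.5894855 − 4.5065854)/8 = 4.5998480
  B₂ = (9·4.5985248 − 4.5894855)/8 = 4.5996547
Then eliminate the Δt^3 term (factor 3^3 = 27):
  (27·4.5996547 − 4.5998480)/26 = 4.5996473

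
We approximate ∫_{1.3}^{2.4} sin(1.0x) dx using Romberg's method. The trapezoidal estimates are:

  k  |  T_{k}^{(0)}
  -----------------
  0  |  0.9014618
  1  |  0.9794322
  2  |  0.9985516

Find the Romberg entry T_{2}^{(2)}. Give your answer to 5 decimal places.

1.00489

Richardson extrapolation on the trapezoidal column (denominator 4−1=3):
T_{1}^{(1)} = (4·0.9794322 − 0.9014618) / 3 = 1.0054223
T_{2}^{(1)} = 0.9985516 + (0.9985516 − 0.9794322)/3 = 1.0049247
T_{2}^{(2)} = (16·1.0049247 − 1.0054223) / 15 = 1.0048915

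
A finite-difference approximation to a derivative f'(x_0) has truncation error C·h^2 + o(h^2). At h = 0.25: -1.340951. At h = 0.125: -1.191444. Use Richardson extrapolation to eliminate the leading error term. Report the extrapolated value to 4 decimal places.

The leading error scales as h^2; refining by a factor of 2 reduces it by 2^2 = 4.
Extrapolated value = (4·A(h/2) − A(h)) / (4 − 1)
= (4·(-1.191444) − (-1.340951)) / 3
= -3.424825 / 3 = -1.141608

-1.1416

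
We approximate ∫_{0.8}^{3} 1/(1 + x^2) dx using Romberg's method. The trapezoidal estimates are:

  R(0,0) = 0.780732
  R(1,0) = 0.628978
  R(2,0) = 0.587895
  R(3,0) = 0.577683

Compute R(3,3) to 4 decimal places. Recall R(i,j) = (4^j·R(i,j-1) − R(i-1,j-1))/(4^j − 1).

R(1,1) = (4·0.628978 − 0.780732) / 3 = 0.578393
R(2,1) = 0.587895 + (0.587895 − 0.628978)/3 = 0.574201
R(3,1) = (4·0.577683 − 0.587895) / 3 = 0.574279
R(2,2) = 0.574201 + (0.574201 − 0.578393)/15 = 0.573922
R(3,2) = 0.574279 + (0.574279 − 0.574201)/15 = 0.574284
R(3,3) = 0.574284 + (0.574284 − 0.573922)/63 = 0.574290

0.5743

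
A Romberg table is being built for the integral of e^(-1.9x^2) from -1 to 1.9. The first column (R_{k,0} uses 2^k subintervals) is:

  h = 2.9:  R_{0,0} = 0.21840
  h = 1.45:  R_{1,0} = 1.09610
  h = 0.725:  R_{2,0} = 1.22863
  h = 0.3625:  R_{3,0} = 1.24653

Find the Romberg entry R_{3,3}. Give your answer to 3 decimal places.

Richardson extrapolation on the trapezoidal column (denominator 4−1=3):
R_{1,1} = 1.09610 + (1.09610 − 0.21840)/3 = 1.38867
R_{2,1} = (4·1.22863 − 1.09610) / 3 = 1.27281
R_{3,1} = (4·1.24653 − 1.22863) / 3 = 1.25250
R_{2,2} = (16·1.27281 − 1.38867) / 15 = 1.26509
R_{3,2} = 1.25250 + (1.25250 − 1.27281)/15 = 1.25115
R_{3,3} = (64·1.25115 − 1.26509) / 63 = 1.25093

1.251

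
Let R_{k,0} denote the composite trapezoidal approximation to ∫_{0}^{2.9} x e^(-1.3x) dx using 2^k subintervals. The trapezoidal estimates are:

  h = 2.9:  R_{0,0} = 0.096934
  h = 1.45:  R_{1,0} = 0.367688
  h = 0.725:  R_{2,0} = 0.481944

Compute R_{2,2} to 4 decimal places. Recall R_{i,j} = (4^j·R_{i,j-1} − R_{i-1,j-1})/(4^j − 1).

0.5242

Richardson extrapolation on the trapezoidal column (denominator 4−1=3):
R_{1,1} = 0.367688 + (0.367688 − 0.096934)/3 = 0.457939
R_{2,1} = (4·0.481944 − 0.367688) / 3 = 0.520029
R_{2,2} = (16·0.520029 − 0.457939) / 15 = 0.524168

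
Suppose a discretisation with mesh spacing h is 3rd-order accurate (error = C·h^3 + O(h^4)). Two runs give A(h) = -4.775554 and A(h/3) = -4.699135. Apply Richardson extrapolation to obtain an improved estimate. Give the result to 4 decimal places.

The leading error scales as h^3; refining by a factor of 3 reduces it by 3^3 = 27.
Extrapolated value = (27·A(h/3) − A(h)) / (27 − 1)
= (27·(-4.699135) − (-4.775554)) / 26
= -122.101091 / 26 = -4.696196

-4.6962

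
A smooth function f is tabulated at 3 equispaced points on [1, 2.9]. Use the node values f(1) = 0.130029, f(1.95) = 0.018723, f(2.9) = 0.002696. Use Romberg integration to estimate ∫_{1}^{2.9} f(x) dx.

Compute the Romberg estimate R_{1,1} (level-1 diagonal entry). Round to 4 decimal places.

0.0657

R_{0,0} (trapezoid, 1 panel, h=1.9000): 0.126089
R_{1,0} (trapezoid, 2 panels, h=0.9500): 0.080831
R_{1,1} = 0.080831 + (0.080831 − 0.126089)/3 = 0.065745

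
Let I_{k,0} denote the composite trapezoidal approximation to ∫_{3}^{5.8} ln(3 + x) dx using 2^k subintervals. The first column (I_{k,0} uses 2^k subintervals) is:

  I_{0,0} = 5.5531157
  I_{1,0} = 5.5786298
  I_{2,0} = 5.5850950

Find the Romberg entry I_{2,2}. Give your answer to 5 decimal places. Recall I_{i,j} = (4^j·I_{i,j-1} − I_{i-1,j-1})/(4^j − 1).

I_{1,1} = (4·5.5786298 − 5.5531157) / 3 = 5.5871345
I_{2,1} = (4·5.5850950 − 5.5786298) / 3 = 5.5872501
I_{2,2} = (16·5.5872501 − 5.5871345) / 15 = 5.5872578

5.58726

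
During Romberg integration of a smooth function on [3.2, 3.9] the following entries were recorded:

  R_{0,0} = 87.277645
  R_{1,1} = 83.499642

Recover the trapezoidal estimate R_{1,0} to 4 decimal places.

84.4441

From R_{1,1} = (4·R_{1,0} − R_{0,0})/3, solve for R_{1,0}:
4·R_{1,0} = 3·83.499642 + 87.277645 = 337.776571
R_{1,0} = 84.444143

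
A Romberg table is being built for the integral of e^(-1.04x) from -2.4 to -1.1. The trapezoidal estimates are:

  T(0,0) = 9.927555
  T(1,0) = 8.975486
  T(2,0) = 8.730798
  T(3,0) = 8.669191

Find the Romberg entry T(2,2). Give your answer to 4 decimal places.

T(1,1) = 8.975486 + (8.975486 − 9.927555)/3 = 8.658130
T(2,1) = 8.730798 + (8.730798 − 8.975486)/3 = 8.649235
T(2,2) = 8.649235 + (8.649235 − 8.658130)/15 = 8.648642

8.6486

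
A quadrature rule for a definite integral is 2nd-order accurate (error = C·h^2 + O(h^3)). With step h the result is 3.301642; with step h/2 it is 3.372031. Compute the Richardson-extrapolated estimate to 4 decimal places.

3.3955

Extrapolated value = (4·A(h/2) − A(h)) / (4 − 1)
= (4·3.372031 − 3.301642) / 3
= 10.186482 / 3 = 3.395494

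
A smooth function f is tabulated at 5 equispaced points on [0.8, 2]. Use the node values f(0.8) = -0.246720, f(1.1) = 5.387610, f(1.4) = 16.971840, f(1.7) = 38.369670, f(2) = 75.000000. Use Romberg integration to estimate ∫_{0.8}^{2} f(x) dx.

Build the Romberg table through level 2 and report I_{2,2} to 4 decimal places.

28.3622

I_{0,0} (trapezoid, 1 panel, h=1.2000): 44.851968
I_{1,0} (trapezoid, 2 panels, h=0.6000): 32.609088
I_{2,0} (trapezoid, 4 panels, h=0.3000): 29.431728
I_{1,1} = 32.609088 + (32.609088 − 44.851968)/3 = 28.528128
I_{2,1} = 29.431728 + (29.431728 − 32.609088)/3 = 28.372608
I_{2,2} = 28.372608 + (28.372608 − 28.528128)/15 = 28.362240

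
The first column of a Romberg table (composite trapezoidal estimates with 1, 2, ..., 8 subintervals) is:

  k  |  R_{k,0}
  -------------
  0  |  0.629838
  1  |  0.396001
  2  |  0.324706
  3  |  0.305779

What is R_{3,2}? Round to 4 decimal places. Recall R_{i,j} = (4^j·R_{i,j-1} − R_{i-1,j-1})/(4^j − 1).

0.2994

R_{2,1} = 0.324706 + (0.324706 − 0.396001)/3 = 0.300941
R_{3,1} = 0.305779 + (0.305779 − 0.324706)/3 = 0.299470
R_{3,2} = (16·0.299470 − 0.300941) / 15 = 0.299372
(Column j=1 coincides with Simpson's rule on the same nodes.)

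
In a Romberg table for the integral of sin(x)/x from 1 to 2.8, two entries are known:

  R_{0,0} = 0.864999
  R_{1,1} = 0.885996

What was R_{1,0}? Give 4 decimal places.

From R_{1,1} = (4·R_{1,0} − R_{0,0})/3, solve for R_{1,0}:
4·R_{1,0} = 3·0.885996 + 0.864999 = 3.522987
R_{1,0} = 0.880747

0.8807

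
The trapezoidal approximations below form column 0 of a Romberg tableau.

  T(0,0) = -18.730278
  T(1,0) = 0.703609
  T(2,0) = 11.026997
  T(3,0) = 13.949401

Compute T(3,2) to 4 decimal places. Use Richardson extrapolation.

Richardson extrapolation on the trapezoidal column (denominator 4−1=3):
T(2,1) = (4·11.026997 − 0.703609) / 3 = 14.468126
T(3,1) = 13.949401 + (13.949401 − 11.026997)/3 = 14.923536
T(3,2) = 14.923536 + (14.923536 − 14.468126)/15 = 14.953897
(Column j=1 coincides with Simpson's rule on the same nodes.)

14.9539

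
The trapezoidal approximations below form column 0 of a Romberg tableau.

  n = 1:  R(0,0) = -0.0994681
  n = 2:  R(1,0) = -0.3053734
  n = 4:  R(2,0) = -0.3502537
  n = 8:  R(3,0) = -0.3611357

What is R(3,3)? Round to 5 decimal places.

-0.36473

R(1,1) = (4·(-0.3053734) − (-0.0994681)) / 3 = -0.3740085
R(2,1) = (4·(-0.3502537) − (-0.3053734)) / 3 = -0.3652138
R(3,1) = (4·(-0.3611357) − (-0.3502537)) / 3 = -0.3647630
R(2,2) = -0.3652138 + (-0.3652138 − (-0.3740085))/15 = -0.3646275
R(3,2) = (16·(-0.3647630) − (-0.3652138)) / 15 = -0.3647329
R(3,3) = (64·(-0.3647329) − (-0.3646275)) / 63 = -0.3647346
(Column j=1 coincides with Simpson's rule on the same nodes.)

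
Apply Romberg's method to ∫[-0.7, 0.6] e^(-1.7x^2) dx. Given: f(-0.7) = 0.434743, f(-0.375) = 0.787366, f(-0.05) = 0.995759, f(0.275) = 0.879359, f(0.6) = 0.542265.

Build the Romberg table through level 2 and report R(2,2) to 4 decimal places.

1.0418

R(0,0) (trapezoid, 1 panel, h=1.3000): 0.635055
R(1,0) (trapezoid, 2 panels, h=0.6500): 0.964771
R(2,0) (trapezoid, 4 panels, h=0.3250): 1.024071
R(1,1) = 0.964771 + (0.964771 − 0.635055)/3 = 1.074676
R(2,1) = 1.024071 + (1.024071 − 0.964771)/3 = 1.043838
R(2,2) = 1.043838 + (1.043838 − 1.074676)/15 = 1.041782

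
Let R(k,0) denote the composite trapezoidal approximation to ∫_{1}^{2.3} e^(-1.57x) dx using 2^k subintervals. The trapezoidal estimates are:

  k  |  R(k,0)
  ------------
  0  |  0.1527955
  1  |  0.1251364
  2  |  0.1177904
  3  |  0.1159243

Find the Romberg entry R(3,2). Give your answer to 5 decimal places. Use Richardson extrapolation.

0.11530

Richardson extrapolation on the trapezoidal column (denominator 4−1=3):
R(2,1) = (4·0.1177904 − 0.1251364) / 3 = 0.1153417
R(3,1) = 0.1159243 + (0.1159243 − 0.1177904)/3 = 0.1153023
R(3,2) = 0.1153023 + (0.1153023 − 0.1153417)/15 = 0.1152997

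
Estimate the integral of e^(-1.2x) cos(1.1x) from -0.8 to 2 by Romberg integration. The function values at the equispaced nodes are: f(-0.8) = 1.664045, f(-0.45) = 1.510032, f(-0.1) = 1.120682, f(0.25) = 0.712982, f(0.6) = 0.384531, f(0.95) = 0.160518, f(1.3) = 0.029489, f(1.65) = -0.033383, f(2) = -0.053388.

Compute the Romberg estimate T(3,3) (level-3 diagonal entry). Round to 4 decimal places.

T(0,0) (trapezoid, 1 panel, h=2.8000): 2.254920
T(1,0) (trapezoid, 2 panels, h=1.4000): 1.665803
T(2,0) (trapezoid, 4 panels, h=0.7000): 1.638021
T(3,0) (trapezoid, 8 panels, h=0.3500): 1.641563
T(1,1) = 1.665803 + (1.665803 − 2.254920)/3 = 1.469431
T(2,1) = 1.638021 + (1.638021 − 1.665803)/3 = 1.628760
T(3,1) = 1.641563 + (1.641563 − 1.638021)/3 = 1.642744
T(2,2) = 1.628760 + (1.628760 − 1.469431)/15 = 1.639382
T(3,2) = 1.642744 + (1.642744 − 1.628760)/15 = 1.643676
T(3,3) = 1.643676 + (1.643676 − 1.639382)/63 = 1.643744

1.6437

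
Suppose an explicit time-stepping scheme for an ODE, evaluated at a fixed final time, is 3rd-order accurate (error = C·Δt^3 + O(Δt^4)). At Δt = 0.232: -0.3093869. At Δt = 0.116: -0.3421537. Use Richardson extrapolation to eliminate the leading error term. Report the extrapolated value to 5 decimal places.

Extrapolated value = (8·A(Δt/2) − A(Δt)) / (8 − 1)
= (8·(-0.3421537) − (-0.3093869)) / 7
= -2.4278427 / 7 = -0.3468347

-0.34683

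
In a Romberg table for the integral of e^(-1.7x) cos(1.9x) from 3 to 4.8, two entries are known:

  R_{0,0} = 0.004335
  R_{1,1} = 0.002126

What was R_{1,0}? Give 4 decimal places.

From R_{1,1} = (4·R_{1,0} − R_{0,0})/3, solve for R_{1,0}:
4·R_{1,0} = 3·0.002126 + 0.004335 = 0.010713
R_{1,0} = 0.002678

0.0027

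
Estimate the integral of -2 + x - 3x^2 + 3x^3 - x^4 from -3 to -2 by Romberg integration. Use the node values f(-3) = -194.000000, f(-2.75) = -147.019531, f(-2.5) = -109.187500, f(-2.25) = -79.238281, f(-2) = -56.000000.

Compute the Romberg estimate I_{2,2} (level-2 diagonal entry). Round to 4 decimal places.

I_{0,0} (trapezoid, 1 panel, h=1.0000): -125.000000
I_{1,0} (trapezoid, 2 panels, h=0.5000): -117.093750
I_{2,0} (trapezoid, 4 panels, h=0.2500): -115.111328
I_{1,1} = -117.093750 + (-117.093750 − (-125.000000))/3 = -114.458333
I_{2,1} = -115.111328 + (-115.111328 − (-117.093750))/3 = -114.450521
I_{2,2} = -114.450521 + (-114.450521 − (-114.458333))/15 = -114.450000

-114.4500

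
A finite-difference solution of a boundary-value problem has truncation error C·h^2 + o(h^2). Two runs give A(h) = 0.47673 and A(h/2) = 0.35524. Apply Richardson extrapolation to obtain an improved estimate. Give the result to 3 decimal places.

The leading error scales as h^2; refining by a factor of 2 reduces it by 2^2 = 4.
Extrapolated value = (4·A(h/2) − A(h)) / (4 − 1)
= (4·0.35524 − 0.47673) / 3
= 0.94423 / 3 = 0.31474

0.315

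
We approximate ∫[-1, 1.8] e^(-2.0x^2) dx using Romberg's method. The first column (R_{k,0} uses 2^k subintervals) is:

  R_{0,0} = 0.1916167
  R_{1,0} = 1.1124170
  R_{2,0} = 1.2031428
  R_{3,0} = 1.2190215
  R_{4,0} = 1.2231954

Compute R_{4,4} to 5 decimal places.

R_{1,1} = (4·1.1124170 − 0.1916167) / 3 = 1.4193504
R_{2,1} = (4·1.2031428 − 1.1124170) / 3 = 1.2333847
R_{3,1} = (4·1.2190215 − 1.2031428) / 3 = 1.2243144
R_{4,1} = (4·1.2231954 − 1.2190215) / 3 = 1.2245867
R_{2,2} = 1.2333847 + (1.2333847 − 1.4193504)/15 = 1.2209870
R_{3,2} = 1.2243144 + (1.2243144 − 1.2333847)/15 = 1.2237097
R_{4,2} = 1.2245867 + (1.2245867 − 1.2243144)/15 = 1.2246049
R_{3,3} = 1.2237097 + (1.2237097 − 1.2209870)/63 = 1.2237529
R_{4,3} = (64·1.2246049 − 1.2237097) / 63 = 1.2246191
R_{4,4} = 1.2246191 + (1.2246191 − 1.2237529)/255 = 1.2246225
(Column j=1 coincides with Simpson's rule on the same nodes.)

1.22462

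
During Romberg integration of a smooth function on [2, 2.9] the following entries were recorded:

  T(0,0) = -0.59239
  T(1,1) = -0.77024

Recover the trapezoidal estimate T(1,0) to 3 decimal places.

From T(1,1) = (4·T(1,0) − T(0,0))/3, solve for T(1,0):
4·T(1,0) = 3·(-0.77024) + (-0.59239) = -2.90311
T(1,0) = -0.72578

-0.726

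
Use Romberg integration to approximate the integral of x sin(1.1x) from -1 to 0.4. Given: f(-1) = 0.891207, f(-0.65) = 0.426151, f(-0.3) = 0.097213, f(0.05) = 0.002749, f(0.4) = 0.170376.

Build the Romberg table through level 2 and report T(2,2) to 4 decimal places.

0.3472

T(0,0) (trapezoid, 1 panel, h=1.4000): 0.743108
T(1,0) (trapezoid, 2 panels, h=0.7000): 0.439603
T(2,0) (trapezoid, 4 panels, h=0.3500): 0.369917
T(1,1) = 0.439603 + (0.439603 − 0.743108)/3 = 0.338435
T(2,1) = 0.369917 + (0.369917 − 0.439603)/3 = 0.346688
T(2,2) = 0.346688 + (0.346688 − 0.338435)/15 = 0.347238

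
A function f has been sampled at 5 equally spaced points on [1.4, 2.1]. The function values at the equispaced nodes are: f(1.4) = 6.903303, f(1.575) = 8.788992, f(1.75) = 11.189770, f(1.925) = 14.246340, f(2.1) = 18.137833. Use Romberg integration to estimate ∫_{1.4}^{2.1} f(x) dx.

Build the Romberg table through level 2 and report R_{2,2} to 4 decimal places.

R_{0,0} (trapezoid, 1 panel, h=0.7000): 8.764398
R_{1,0} (trapezoid, 2 panels, h=0.3500): 8.298618
R_{2,0} (trapezoid, 4 panels, h=0.1750): 8.180492
R_{1,1} = 8.298618 + (8.298618 − 8.764398)/3 = 8.143358
R_{2,1} = 8.180492 + (8.180492 − 8.298618)/3 = 8.141117
R_{2,2} = 8.141117 + (8.141117 − 8.143358)/15 = 8.140968

8.1410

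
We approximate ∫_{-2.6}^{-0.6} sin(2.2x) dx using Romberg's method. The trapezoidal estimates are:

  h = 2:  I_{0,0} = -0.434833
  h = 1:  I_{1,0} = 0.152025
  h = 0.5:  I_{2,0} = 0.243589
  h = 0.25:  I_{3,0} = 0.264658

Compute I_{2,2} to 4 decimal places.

0.2692

Richardson extrapolation on the trapezoidal column (denominator 4−1=3):
I_{1,1} = 0.152025 + (0.152025 − (-0.434833))/3 = 0.347644
I_{2,1} = (4·0.243589 − 0.152025) / 3 = 0.274110
I_{2,2} = (16·0.274110 − 0.347644) / 15 = 0.269208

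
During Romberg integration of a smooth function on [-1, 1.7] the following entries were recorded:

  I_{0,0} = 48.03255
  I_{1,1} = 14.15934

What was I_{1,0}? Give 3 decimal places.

From I_{1,1} = (4·I_{1,0} − I_{0,0})/3, solve for I_{1,0}:
4·I_{1,0} = 3·14.15934 + 48.03255 = 90.51057
I_{1,0} = 22.62764

22.628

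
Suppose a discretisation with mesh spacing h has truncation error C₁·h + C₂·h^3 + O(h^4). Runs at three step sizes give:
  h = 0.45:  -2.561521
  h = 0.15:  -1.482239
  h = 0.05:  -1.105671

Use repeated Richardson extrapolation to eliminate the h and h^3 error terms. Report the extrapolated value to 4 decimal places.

First eliminate the h term (factor 3^1 = 3):
  B₁ = (3·(-1.482239) − (-2.561521))/2 = -0.942598
  B₂ = (3·(-1.105671) − (-1.482239))/2 = -0.917387
Then eliminate the h^3 term (factor 3^3 = 27):
  (27·(-0.917387) − (-0.942598))/26 = -0.916417

-0.9164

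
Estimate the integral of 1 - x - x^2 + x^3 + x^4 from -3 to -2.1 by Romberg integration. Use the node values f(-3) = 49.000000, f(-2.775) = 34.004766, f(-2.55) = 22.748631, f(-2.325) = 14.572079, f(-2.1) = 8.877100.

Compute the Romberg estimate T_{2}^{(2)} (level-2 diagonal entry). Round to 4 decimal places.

T_{0}^{(0)} (trapezoid, 1 panel, h=0.9000): 26.044695
T_{1}^{(0)} (trapezoid, 2 panels, h=0.4500): 23.259231
T_{2}^{(0)} (trapezoid, 4 panels, h=0.2250): 22.559406
T_{1}^{(1)} = 23.259231 + (23.259231 − 26.044695)/3 = 22.330743
T_{2}^{(1)} = 22.559406 + (22.559406 − 23.259231)/3 = 22.326131
T_{2}^{(2)} = 22.326131 + (22.326131 − 22.330743)/15 = 22.325824

22.3258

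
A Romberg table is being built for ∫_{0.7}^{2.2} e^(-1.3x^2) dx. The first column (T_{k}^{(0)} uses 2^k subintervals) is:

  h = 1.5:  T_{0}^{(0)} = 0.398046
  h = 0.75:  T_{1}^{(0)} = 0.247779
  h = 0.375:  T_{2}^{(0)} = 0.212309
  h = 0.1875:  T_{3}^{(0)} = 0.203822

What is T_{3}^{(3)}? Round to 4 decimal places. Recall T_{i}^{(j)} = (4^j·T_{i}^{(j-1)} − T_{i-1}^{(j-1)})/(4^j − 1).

0.2010

T_{1}^{(1)} = (4·0.247779 − 0.398046) / 3 = 0.197690
T_{2}^{(1)} = (4·0.212309 − 0.247779) / 3 = 0.200486
T_{3}^{(1)} = (4·0.203822 − 0.212309) / 3 = 0.200993
T_{2}^{(2)} = (16·0.200486 − 0.197690) / 15 = 0.200672
T_{3}^{(2)} = (16·0.200993 − 0.200486) / 15 = 0.201027
T_{3}^{(3)} = 0.201027 + (0.201027 − 0.200672)/63 = 0.201033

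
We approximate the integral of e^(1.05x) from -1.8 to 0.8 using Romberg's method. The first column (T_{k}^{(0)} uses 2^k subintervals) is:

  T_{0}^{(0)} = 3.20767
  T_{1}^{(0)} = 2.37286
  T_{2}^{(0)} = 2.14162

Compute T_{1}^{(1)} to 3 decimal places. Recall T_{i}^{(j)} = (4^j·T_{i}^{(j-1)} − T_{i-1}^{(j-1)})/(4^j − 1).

2.095

T_{1}^{(1)} = 2.37286 + (2.37286 − 3.20767)/3 = 2.09459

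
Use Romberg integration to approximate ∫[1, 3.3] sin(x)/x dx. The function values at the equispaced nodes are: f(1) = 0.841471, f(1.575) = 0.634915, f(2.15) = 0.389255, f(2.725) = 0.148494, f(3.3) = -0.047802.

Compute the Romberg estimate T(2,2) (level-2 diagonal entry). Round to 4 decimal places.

T(0,0) (trapezoid, 1 panel, h=2.3000): 0.912719
T(1,0) (trapezoid, 2 panels, h=1.1500): 0.904003
T(2,0) (trapezoid, 4 panels, h=0.5750): 0.902462
T(1,1) = 0.904003 + (0.904003 − 0.912719)/3 = 0.901098
T(2,1) = 0.902462 + (0.902462 − 0.904003)/3 = 0.901948
T(2,2) = 0.901948 + (0.901948 − 0.901098)/15 = 0.902005

0.9020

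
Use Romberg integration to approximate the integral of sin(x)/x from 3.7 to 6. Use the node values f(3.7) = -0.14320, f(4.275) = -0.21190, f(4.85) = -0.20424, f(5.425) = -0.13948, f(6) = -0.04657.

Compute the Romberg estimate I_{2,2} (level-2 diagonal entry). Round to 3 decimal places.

I_{0,0} (trapezoid, 1 panel, h=2.3000): -0.21824
I_{1,0} (trapezoid, 2 panels, h=1.1500): -0.34399
I_{2,0} (trapezoid, 4 panels, h=0.5750): -0.37404
I_{1,1} = -0.34399 + (-0.34399 − (-0.21824))/3 = -0.38591
I_{2,1} = -0.37404 + (-0.37404 − (-0.34399))/3 = -0.38406
I_{2,2} = -0.38406 + (-0.38406 − (-0.38591))/15 = -0.38394

-0.384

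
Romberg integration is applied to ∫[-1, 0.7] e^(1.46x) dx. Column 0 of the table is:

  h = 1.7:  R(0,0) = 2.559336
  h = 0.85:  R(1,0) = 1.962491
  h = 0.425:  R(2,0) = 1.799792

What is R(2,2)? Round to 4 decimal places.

1.7444

Richardson extrapolation on the trapezoidal column (denominator 4−1=3):
R(1,1) = 1.962491 + (1.962491 − 2.559336)/3 = 1.763543
R(2,1) = 1.799792 + (1.799792 − 1.962491)/3 = 1.745559
R(2,2) = 1.745559 + (1.745559 − 1.763543)/15 = 1.744360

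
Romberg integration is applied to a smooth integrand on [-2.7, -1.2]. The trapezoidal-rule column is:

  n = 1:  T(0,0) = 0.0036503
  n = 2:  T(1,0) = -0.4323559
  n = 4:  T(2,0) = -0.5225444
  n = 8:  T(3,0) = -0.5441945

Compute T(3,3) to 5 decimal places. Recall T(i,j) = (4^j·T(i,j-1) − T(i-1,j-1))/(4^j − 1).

Richardson extrapolation on the trapezoidal column (denominator 4−1=3):
T(1,1) = (4·(-0.4323559) − 0.0036503) / 3 = -0.5776913
T(2,1) = (4·(-0.5225444) − (-0.4323559)) / 3 = -0.5526072
T(3,1) = -0.5441945 + (-0.5441945 − (-0.5225444))/3 = -0.5514112
T(2,2) = (16·(-0.5526072) − (-0.5776913)) / 15 = -0.5509349
T(3,2) = -0.5514112 + (-0.5514112 − (-0.5526072))/15 = -0.5513315
T(3,3) = -0.5513315 + (-0.5513315 − (-0.5509349))/63 = -0.5513378

-0.55134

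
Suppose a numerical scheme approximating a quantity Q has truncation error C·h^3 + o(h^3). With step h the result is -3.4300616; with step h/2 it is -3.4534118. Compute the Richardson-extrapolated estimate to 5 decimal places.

Extrapolated value = (8·A(h/2) − A(h)) / (8 − 1)
= (8·(-3.4534118) − (-3.4300616)) / 7
= -24.1972328 / 7 = -3.4567475

-3.45675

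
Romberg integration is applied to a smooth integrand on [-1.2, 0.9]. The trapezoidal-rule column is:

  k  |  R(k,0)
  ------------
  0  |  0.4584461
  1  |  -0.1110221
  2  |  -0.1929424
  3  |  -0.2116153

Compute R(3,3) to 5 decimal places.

-0.21772

Richardson extrapolation on the trapezoidal column (denominator 4−1=3):
R(1,1) = -0.1110221 + (-0.1110221 − 0.4584461)/3 = -0.3008448
R(2,1) = -0.1929424 + (-0.1929424 − (-0.1110221))/3 = -0.2202492
R(3,1) = -0.2116153 + (-0.2116153 − (-0.1929424))/3 = -0.2178396
R(2,2) = (16·(-0.2202492) − (-0.3008448)) / 15 = -0.2148762
R(3,2) = -0.2178396 + (-0.2178396 − (-0.2202492))/15 = -0.2176790
R(3,3) = -0.2176790 + (-0.2176790 − (-0.2148762))/63 = -0.2177235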